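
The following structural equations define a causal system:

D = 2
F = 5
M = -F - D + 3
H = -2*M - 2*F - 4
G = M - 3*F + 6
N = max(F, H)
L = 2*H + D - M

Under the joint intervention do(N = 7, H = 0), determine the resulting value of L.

6

Under do(N = 7, H = 0), each intervened variable's structural equation is replaced by its fixed value.
M = -F - D + 3  [with F=5, D=2]  = -4
L = 2*H + D - M  [with H=0, D=2, M=-4]  = 6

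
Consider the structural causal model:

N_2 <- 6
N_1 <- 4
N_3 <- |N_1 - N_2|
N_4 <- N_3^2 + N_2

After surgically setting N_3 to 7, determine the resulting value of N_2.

6

Under do(N_3=7), the mechanism N_3 <- |N_1 - N_2| is discarded; N_3 is fixed at 7.
Since N_2 is not a descendant of the intervened variable, it is unaffected.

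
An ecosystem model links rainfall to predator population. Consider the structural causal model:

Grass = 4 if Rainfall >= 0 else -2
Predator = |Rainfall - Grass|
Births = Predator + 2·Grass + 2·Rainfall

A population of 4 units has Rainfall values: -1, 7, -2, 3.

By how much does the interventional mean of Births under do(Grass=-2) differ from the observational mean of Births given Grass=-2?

9.75

The intervention sets Grass=-2 in all 4 units regardless of Rainfall. Recomputing Births per unit gives -5, 19, -8, 7; average 3.25.
E[Births|Grass=-2] averages over only the 2 units with Grass=-2 (Rainfall = -1, -2): Births = -5, -8, mean -6.5.
Difference = 3.25 − (-6.5) = 9.75.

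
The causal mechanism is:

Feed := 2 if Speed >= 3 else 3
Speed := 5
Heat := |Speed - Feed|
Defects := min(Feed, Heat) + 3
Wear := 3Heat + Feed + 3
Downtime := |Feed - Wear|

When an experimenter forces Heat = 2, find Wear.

11

The intervention breaks the incoming arrows to Heat: Heat := |Speed - Feed| no longer applies, and Heat = 2.
Feed = 2 if Speed >= 3 else 3  [with Speed=5]  = 2
Wear = 3Heat + Feed + 3  [with Heat=2, Feed=2]  = 11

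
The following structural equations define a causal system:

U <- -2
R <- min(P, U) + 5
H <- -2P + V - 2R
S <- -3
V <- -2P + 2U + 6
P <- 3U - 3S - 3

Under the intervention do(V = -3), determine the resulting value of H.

Under do(V=-3), the mechanism V <- -2P + 2U + 6 is discarded; V is fixed at -3.
P = 3U - 3S - 3  [with U=-2, S=-3]  = 0
R = min(P, U) + 5  [with P=0, U=-2]  = 3
H = -2P + V - 2R  [with P=0, V=-3, R=3]  = -9

-9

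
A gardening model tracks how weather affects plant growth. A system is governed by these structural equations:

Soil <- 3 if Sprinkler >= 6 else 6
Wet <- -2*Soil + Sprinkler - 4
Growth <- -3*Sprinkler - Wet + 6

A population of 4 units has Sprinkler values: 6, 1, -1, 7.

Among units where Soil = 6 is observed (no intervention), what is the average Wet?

-16

Observing Soil=6 restricts to units where Soil's equation naturally yields 6: Sprinkler ∈ {1, -1}. In that subpopulation Wet = -15, -17, mean -16.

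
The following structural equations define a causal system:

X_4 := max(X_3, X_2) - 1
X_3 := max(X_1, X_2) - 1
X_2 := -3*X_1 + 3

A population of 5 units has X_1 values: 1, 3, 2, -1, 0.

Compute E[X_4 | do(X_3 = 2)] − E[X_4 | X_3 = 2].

Every unit gets X_3=2 under the intervention. X_4 values become 1, 1, 1, 5, 2; E[X_4|do(X_3=2)] = 2.
Conditioning on X_3=2 selects the 2 unit(s) with X_1 ∈ {3, 0}. Their X_4 values: 1, 2. Mean = 1.5.
Difference = 2 − 1.5 = 0.5.

0.5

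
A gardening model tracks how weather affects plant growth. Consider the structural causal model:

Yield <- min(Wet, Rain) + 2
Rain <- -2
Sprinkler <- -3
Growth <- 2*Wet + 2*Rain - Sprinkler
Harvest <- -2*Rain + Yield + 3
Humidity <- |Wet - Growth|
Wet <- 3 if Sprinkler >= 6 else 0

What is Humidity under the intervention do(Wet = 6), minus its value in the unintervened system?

4

do(Wet=6) replaces the equation Wet <- 3 if Sprinkler >= 6 else 0 with the constant Wet = 6.
Growth = 2*Wet + 2*Rain - Sprinkler  [with Wet=6, Rain=-2, Sprinkler=-3]  = 11
Humidity = |Wet - Growth|  [with Wet=6, Growth=11]  = 5
Without intervention: Wet = 3 if Sprinkler >= 6 else 0  [with Sprinkler=-3]  = 0; Growth = 2*Wet + 2*Rain - Sprinkler  [with Wet=0, Rain=-2, Sprinkler=-3]  = -1; Humidity = |Wet - Growth|  [with Wet=0, Growth=-1]  = 1.
Change = 5 − 1 = 4.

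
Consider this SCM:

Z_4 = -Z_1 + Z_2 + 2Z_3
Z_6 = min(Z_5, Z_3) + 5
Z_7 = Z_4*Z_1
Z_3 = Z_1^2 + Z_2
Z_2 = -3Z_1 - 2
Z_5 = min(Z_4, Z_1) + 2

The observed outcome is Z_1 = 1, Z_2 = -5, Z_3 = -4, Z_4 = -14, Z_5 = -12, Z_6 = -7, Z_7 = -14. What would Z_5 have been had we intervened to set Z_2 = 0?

do(Z_2=0) replaces the equation Z_2 = -3Z_1 - 2 with the constant Z_2 = 0.
Z_3 = Z_1^2 + Z_2  [with Z_1=1, Z_2=0]  = 1
Z_4 = -Z_1 + Z_2 + 2Z_3  [with Z_1=1, Z_2=0, Z_3=1]  = 1
Z_5 = min(Z_4, Z_1) + 2  [with Z_4=1, Z_1=1]  = 3

3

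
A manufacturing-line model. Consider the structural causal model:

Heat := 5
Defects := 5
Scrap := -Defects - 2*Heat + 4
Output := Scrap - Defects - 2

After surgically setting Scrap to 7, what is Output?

The intervention breaks the incoming arrows to Scrap: Scrap := -Defects - 2*Heat + 4 no longer applies, and Scrap = 7.
Output = Scrap - Defects - 2  [with Scrap=7, Defects=5]  = 0

0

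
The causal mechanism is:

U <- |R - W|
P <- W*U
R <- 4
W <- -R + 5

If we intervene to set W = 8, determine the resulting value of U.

4

The intervention breaks the incoming arrows to W: W <- -R + 5 no longer applies, and W = 8.
U = |R - W|  [with R=4, W=8]  = 4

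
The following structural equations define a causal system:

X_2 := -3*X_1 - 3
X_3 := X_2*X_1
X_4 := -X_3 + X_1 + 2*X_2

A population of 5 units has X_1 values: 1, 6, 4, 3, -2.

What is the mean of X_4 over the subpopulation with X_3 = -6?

2.5

Conditioning on X_3=-6 selects the 2 unit(s) with X_1 ∈ {1, -2}. Their X_4 values: -5, 10. Mean = 2.5.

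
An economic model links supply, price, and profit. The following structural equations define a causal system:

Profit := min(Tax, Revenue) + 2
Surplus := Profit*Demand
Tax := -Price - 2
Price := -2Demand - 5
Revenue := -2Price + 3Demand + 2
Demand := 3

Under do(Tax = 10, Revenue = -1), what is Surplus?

The joint intervention fixes Tax = 10, Revenue = -1, removing each variable's own equation.
Profit = min(Tax, Revenue) + 2  [with Tax=10, Revenue=-1]  = 1
Surplus = Profit*Demand  [with Profit=1, Demand=3]  = 3

3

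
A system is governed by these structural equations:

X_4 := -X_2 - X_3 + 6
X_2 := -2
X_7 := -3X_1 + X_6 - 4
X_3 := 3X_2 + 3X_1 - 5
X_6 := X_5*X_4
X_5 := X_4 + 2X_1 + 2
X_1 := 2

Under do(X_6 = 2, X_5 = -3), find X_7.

Setting X_6 = 2, X_5 = -3 by intervention discards those variables' equations.
X_7 = -3X_1 + X_6 - 4  [with X_1=2, X_6=2]  = -8

-8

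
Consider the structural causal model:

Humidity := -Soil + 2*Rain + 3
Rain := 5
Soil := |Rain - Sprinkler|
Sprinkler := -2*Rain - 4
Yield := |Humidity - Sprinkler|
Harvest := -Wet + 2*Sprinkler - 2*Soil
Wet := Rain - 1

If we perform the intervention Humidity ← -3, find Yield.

The intervention breaks the incoming arrows to Humidity: Humidity := -Soil + 2*Rain + 3 no longer applies, and Humidity = -3.
Sprinkler = -2*Rain - 4  [with Rain=5]  = -14
Yield = |Humidity - Sprinkler|  [with Humidity=-3, Sprinkler=-14]  = 11

11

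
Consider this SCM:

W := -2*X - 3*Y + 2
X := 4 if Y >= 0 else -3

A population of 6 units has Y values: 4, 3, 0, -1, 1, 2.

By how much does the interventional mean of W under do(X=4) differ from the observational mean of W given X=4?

1.5

The intervention sets X=4 in all 6 units regardless of Y. Recomputing W per unit gives -18, -15, -6, -3, -9, -12; average -10.5.
Observing X=4 restricts to units where X's equation naturally yields 4: Y ∈ {4, 3, 0, 1, 2}. In that subpopulation W = -18, -15, -6, -9, -12, mean -12.
Difference = -10.5 − (-12) = 1.5.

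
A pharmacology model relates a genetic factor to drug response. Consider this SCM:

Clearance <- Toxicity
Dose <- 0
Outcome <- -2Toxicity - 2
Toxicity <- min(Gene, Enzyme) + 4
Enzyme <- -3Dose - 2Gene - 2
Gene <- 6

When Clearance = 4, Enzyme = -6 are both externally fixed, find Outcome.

2

The joint intervention fixes Clearance = 4, Enzyme = -6, removing each variable's own equation.
Toxicity = min(Gene, Enzyme) + 4  [with Gene=6, Enzyme=-6]  = -2
Outcome = -2Toxicity - 2  [with Toxicity=-2]  = 2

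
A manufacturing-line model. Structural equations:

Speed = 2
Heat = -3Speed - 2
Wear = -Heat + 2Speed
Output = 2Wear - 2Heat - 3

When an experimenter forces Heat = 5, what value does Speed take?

Under do(Heat=5), the mechanism Heat = -3Speed - 2 is discarded; Heat is fixed at 5.
Speed is not downstream of the intervention, so its value is determined by the original equations.

2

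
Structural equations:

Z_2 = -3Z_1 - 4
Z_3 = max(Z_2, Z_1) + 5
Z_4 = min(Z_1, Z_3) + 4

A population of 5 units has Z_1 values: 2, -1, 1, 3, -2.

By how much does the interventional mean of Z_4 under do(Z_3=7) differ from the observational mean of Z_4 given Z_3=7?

0.6

do(Z_3=7) breaks Z_3's dependence on Z_1. With Z_3=7 fixed, Z_4 across the units is 6, 3, 5, 7, 2, mean 4.6.
E[Z_4|Z_3=7] averages over only the 2 units with Z_3=7 (Z_1 = 2, -2): Z_4 = 6, 2, mean 4.
Difference = 4.6 − 4 = 0.6.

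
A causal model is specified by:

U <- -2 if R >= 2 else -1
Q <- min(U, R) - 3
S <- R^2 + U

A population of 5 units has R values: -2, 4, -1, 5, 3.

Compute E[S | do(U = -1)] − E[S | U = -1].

8.5

do(U=-1) breaks U's dependence on R. With U=-1 fixed, S across the units is 3, 15, 0, 24, 8, mean 10.
E[S|U=-1] averages over only the 2 units with U=-1 (R = -2, -1): S = 3, 0, mean 1.5.
Difference = 10 − 1.5 = 8.5.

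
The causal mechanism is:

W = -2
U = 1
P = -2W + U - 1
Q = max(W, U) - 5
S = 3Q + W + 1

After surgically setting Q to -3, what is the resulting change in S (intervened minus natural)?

Intervening sets Q = -3 and removes its equation (Q = max(W, U) - 5).
S = 3Q + W + 1  [with Q=-3, W=-2]  = -10
Without intervention: Q = max(W, U) - 5  [with W=-2, U=1]  = -4; S = 3Q + W + 1  [with Q=-4, W=-2]  = -13.
Change = -10 − (-13) = 3.

3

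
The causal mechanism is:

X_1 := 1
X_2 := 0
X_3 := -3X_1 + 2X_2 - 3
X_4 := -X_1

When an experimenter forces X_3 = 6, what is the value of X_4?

-1

The intervention breaks the incoming arrows to X_3: X_3 := -3X_1 + 2X_2 - 3 no longer applies, and X_3 = 6.
X_4 is not downstream of the intervention, so its value is determined by the original equations.
X_4 = -X_1  [with X_1=1]  = -1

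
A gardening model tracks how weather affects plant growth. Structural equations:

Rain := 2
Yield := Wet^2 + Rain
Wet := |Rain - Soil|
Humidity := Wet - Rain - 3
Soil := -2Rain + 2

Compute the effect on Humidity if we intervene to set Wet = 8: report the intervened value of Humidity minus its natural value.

The intervention breaks the incoming arrows to Wet: Wet := |Rain - Soil| no longer applies, and Wet = 8.
Humidity = Wet - Rain - 3  [with Wet=8, Rain=2]  = 3
Without intervention: Soil = -2Rain + 2  [with Rain=2]  = -2; Wet = |Rain - Soil|  [with Rain=2, Soil=-2]  = 4; Humidity = Wet - Rain - 3  [with Wet=4, Rain=2]  = -1.
Change = 3 − (-1) = 4.

4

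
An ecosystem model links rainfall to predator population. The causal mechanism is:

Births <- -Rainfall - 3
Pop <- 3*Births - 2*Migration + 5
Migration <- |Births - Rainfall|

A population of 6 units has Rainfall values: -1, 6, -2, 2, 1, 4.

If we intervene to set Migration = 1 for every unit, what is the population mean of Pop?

The intervention sets Migration=1 in all 6 units regardless of Rainfall. Recomputing Pop per unit gives -3, -24, 0, -12, -9, -18; average -11.

-11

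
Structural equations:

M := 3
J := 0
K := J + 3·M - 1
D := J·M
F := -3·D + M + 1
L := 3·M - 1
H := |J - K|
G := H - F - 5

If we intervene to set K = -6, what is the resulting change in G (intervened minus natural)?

-2

The intervention breaks the incoming arrows to K: K := J + 3·M - 1 no longer applies, and K = -6.
D = J·M  [with J=0, M=3]  = 0
F = -3·D + M + 1  [with D=0, M=3]  = 4
H = |J - K|  [with J=0, K=-6]  = 6
G = H - F - 5  [with H=6, F=4]  = -3
Without intervention: K = J + 3·M - 1  [with J=0, M=3]  = 8; D = J·M  [with J=0, M=3]  = 0; F = -3·D + M + 1  [with D=0, M=3]  = 4; H = |J - K|  [with J=0, K=8]  = 8; G = H - F - 5  [with H=8, F=4]  = -1.
Change = -3 − (-1) = -2.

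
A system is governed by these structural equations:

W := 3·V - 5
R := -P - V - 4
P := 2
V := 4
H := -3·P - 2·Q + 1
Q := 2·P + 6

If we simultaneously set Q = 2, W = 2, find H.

-9

The joint intervention fixes Q = 2, W = 2, removing each variable's own equation.
H = -3·P - 2·Q + 1  [with P=2, Q=2]  = -9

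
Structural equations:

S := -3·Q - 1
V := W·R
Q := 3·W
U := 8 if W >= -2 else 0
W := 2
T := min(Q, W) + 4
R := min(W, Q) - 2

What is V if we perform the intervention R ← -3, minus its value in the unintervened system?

Intervening sets R = -3 and removes its equation (R := min(W, Q) - 2).
V = W·R  [with W=2, R=-3]  = -6
Without intervention: Q = 3·W  [with W=2]  = 6; R = min(W, Q) - 2  [with W=2, Q=6]  = 0; V = W·R  [with W=2, R=0]  = 0.
Change = -6 − 0 = -6.

-6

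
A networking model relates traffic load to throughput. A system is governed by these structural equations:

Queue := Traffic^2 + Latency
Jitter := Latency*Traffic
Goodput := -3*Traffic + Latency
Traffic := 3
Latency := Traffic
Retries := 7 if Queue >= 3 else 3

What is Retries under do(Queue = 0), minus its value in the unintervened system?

The intervention breaks the incoming arrows to Queue: Queue := Traffic^2 + Latency no longer applies, and Queue = 0.
Retries = 7 if Queue >= 3 else 3  [with Queue=0]  = 3
Without intervention: Latency = Traffic  [with Traffic=3]  = 3; Queue = Traffic^2 + Latency  [with Traffic=3, Latency=3]  = 12; Retries = 7 if Queue >= 3 else 3  [with Queue=12]  = 7.
Change = 3 − 7 = -4.

-4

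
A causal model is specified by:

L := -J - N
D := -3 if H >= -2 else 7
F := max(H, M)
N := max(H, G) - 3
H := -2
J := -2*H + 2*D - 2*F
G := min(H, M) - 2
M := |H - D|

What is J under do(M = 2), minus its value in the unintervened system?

do(M=2) replaces the equation M := |H - D| with the constant M = 2.
D = -3 if H >= -2 else 7  [with H=-2]  = -3
F = max(H, M)  [with H=-2, M=2]  = 2
J = -2*H + 2*D - 2*F  [with H=-2, D=-3, F=2]  = -6
Without intervention: D = -3 if H >= -2 else 7  [with H=-2]  = -3; M = |H - D|  [with H=-2, D=-3]  = 1; F = max(H, M)  [with H=-2, M=1]  = 1; J = -2*H + 2*D - 2*F  [with H=-2, D=-3, F=1]  = -4.
Change = -6 − (-4) = -2.

-2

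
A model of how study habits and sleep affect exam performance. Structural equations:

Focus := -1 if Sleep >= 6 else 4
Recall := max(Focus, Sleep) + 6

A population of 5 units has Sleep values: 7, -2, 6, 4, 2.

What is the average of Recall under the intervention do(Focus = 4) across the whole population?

11

The intervention sets Focus=4 in all 5 units regardless of Sleep. Recomputing Recall per unit gives 13, 10, 12, 10, 10; average 11.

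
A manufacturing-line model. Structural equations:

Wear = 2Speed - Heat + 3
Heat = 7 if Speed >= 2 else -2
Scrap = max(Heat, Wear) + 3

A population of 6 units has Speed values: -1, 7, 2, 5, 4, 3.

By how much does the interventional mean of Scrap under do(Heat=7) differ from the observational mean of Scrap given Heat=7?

-0.1

The intervention sets Heat=7 in all 6 units regardless of Speed. Recomputing Scrap per unit gives 10, 13, 10, 10, 10, 10; average 10.5.
Conditioning on Heat=7 selects the 5 unit(s) with Speed ∈ {7, 2, 5, 4, 3}. Their Scrap values: 13, 10, 10, 10, 10. Mean = 10.6.
Difference = 10.5 − 10.6 = -0.1.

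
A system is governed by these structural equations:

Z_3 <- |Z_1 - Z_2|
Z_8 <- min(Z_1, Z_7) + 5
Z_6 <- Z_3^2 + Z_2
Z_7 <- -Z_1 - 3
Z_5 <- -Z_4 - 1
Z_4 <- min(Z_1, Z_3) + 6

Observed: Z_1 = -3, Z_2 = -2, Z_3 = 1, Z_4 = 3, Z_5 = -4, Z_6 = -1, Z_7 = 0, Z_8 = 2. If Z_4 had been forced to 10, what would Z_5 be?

-11

Intervening sets Z_4 = 10 and removes its equation (Z_4 <- min(Z_1, Z_3) + 6).
Z_5 = -Z_4 - 1  [with Z_4=10]  = -11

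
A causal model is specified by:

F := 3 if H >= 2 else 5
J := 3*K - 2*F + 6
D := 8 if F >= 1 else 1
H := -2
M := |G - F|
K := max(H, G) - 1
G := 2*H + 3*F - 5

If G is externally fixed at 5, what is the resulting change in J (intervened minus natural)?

-3

The intervention breaks the incoming arrows to G: G := 2*H + 3*F - 5 no longer applies, and G = 5.
F = 3 if H >= 2 else 5  [with H=-2]  = 5
K = max(H, G) - 1  [with H=-2, G=5]  = 4
J = 3*K - 2*F + 6  [with K=4, F=5]  = 8
Without intervention: F = 3 if H >= 2 else 5  [with H=-2]  = 5; G = 2*H + 3*F - 5  [with H=-2, F=5]  = 6; K = max(H, G) - 1  [with H=-2, G=6]  = 5; J = 3*K - 2*F + 6  [with K=5, F=5]  = 11.
Change = 8 − 11 = -3.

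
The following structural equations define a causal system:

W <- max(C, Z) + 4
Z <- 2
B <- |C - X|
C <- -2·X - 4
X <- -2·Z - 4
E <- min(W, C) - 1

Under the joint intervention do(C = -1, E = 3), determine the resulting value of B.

Setting C = -1, E = 3 by intervention discards those variables' equations.
X = -2·Z - 4  [with Z=2]  = -8
B = |C - X|  [with C=-1, X=-8]  = 7

7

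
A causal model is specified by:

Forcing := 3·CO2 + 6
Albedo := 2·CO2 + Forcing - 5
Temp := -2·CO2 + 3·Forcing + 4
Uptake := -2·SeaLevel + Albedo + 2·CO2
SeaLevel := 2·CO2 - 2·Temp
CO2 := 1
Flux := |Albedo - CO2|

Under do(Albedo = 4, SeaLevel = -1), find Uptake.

8

Under do(Albedo = 4, SeaLevel = -1), each intervened variable's structural equation is replaced by its fixed value.
Uptake = -2·SeaLevel + Albedo + 2·CO2  [with SeaLevel=-1, Albedo=4, CO2=1]  = 8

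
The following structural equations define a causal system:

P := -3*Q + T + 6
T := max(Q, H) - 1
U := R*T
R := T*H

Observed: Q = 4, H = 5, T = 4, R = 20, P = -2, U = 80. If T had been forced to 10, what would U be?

500

The intervention breaks the incoming arrows to T: T := max(Q, H) - 1 no longer applies, and T = 10.
R = T*H  [with T=10, H=5]  = 50
U = R*T  [with R=50, T=10]  = 500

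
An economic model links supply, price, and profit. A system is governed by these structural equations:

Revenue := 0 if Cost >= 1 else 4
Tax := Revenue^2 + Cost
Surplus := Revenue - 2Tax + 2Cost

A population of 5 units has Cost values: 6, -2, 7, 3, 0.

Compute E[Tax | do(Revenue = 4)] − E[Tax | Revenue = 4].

3.8

Under do(Revenue=4), Revenue's equation is replaced by Revenue=4 for every unit. Per-unit Tax: 22, 14, 23, 19, 16. Mean = 18.8.
E[Tax|Revenue=4] averages over only the 2 units with Revenue=4 (Cost = -2, 0): Tax = 14, 16, mean 15.
Difference = 18.8 − 15 = 3.8.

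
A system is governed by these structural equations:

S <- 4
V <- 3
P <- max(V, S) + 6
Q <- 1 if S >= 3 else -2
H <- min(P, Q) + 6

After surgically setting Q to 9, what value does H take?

Intervening sets Q = 9 and removes its equation (Q <- 1 if S >= 3 else -2).
P = max(V, S) + 6  [with V=3, S=4]  = 10
H = min(P, Q) + 6  [with P=10, Q=9]  = 15

15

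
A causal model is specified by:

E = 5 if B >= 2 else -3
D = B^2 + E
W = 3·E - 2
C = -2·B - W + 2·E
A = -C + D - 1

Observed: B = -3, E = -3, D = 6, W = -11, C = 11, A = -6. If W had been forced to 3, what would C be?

Intervening sets W = 3 and removes its equation (W = 3·E - 2).
E = 5 if B >= 2 else -3  [with B=-3]  = -3
C = -2·B - W + 2·E  [with B=-3, W=3, E=-3]  = -3

-3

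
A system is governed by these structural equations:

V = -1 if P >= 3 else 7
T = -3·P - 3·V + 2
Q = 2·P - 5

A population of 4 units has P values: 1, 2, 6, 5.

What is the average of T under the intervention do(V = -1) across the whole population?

-5.5

Every unit gets V=-1 under the intervention. T values become 2, -1, -13, -10; E[T|do(V=-1)] = -5.5.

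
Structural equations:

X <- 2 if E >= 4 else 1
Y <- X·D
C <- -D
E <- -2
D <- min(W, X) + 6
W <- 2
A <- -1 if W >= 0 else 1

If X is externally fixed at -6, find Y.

The intervention breaks the incoming arrows to X: X <- 2 if E >= 4 else 1 no longer applies, and X = -6.
D = min(W, X) + 6  [with W=2, X=-6]  = 0
Y = X·D  [with X=-6, D=0]  = 0

0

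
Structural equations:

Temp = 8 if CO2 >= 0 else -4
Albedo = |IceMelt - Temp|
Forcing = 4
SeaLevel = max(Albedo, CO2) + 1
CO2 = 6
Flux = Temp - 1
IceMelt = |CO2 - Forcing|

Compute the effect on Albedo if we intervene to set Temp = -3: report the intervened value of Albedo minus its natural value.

-1

do(Temp=-3) replaces the equation Temp = 8 if CO2 >= 0 else -4 with the constant Temp = -3.
IceMelt = |CO2 - Forcing|  [with CO2=6, Forcing=4]  = 2
Albedo = |IceMelt - Temp|  [with IceMelt=2, Temp=-3]  = 5
Without intervention: Temp = 8 if CO2 >= 0 else -4  [with CO2=6]  = 8; IceMelt = |CO2 - Forcing|  [with CO2=6, Forcing=4]  = 2; Albedo = |IceMelt - Temp|  [with IceMelt=2, Temp=8]  = 6.
Change = 5 − 6 = -1.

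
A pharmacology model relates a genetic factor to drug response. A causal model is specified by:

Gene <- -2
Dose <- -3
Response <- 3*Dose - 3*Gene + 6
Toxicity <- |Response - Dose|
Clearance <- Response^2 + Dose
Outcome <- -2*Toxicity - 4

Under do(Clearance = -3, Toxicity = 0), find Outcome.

-4

Setting Clearance = -3, Toxicity = 0 by intervention discards those variables' equations.
Outcome = -2*Toxicity - 4  [with Toxicity=0]  = -4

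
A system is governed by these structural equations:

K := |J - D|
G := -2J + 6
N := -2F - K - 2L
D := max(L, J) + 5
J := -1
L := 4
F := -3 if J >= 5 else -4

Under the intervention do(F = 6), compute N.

Under do(F=6), the mechanism F := -3 if J >= 5 else -4 is discarded; F is fixed at 6.
D = max(L, J) + 5  [with L=4, J=-1]  = 9
K = |J - D|  [with J=-1, D=9]  = 10
N = -2F - K - 2L  [with F=6, K=10, L=4]  = -30

-30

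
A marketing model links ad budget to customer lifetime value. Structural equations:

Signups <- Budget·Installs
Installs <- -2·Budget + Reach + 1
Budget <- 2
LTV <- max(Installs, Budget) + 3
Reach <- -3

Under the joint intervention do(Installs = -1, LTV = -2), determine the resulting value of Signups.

The joint intervention fixes Installs = -1, LTV = -2, removing each variable's own equation.
Signups = Budget·Installs  [with Budget=2, Installs=-1]  = -2

-2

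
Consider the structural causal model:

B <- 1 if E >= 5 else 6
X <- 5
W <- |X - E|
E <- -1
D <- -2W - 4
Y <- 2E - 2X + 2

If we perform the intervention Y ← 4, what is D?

The intervention breaks the incoming arrows to Y: Y <- 2E - 2X + 2 no longer applies, and Y = 4.
Since D is not a descendant of the intervened variable, it is unaffected.
W = |X - E|  [with X=5, E=-1]  = 6
D = -2W - 4  [with W=6]  = -16

-16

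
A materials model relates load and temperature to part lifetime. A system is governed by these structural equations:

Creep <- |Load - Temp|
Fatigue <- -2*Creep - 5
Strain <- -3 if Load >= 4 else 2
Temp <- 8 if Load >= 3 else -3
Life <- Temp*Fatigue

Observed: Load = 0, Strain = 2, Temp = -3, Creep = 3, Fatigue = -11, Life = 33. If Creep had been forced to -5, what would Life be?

-15

Under do(Creep=-5), the mechanism Creep <- |Load - Temp| is discarded; Creep is fixed at -5.
Temp = 8 if Load >= 3 else -3  [with Load=0]  = -3
Fatigue = -2*Creep - 5  [with Creep=-5]  = 5
Life = Temp*Fatigue  [with Temp=-3, Fatigue=5]  = -15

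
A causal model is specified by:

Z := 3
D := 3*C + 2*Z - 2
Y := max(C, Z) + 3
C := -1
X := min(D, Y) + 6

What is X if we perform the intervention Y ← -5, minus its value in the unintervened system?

-6

do(Y=-5) replaces the equation Y := max(C, Z) + 3 with the constant Y = -5.
D = 3*C + 2*Z - 2  [with C=-1, Z=3]  = 1
X = min(D, Y) + 6  [with D=1, Y=-5]  = 1
Without intervention: Y = max(C, Z) + 3  [with C=-1, Z=3]  = 6; D = 3*C + 2*Z - 2  [with C=-1, Z=3]  = 1; X = min(D, Y) + 6  [with D=1, Y=6]  = 7.
Change = 1 − 7 = -6.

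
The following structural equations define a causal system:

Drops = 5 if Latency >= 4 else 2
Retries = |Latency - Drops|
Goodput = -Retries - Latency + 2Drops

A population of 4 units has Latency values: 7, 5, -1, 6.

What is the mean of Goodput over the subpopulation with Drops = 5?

Conditioning on Drops=5 selects the 3 unit(s) with Latency ∈ {7, 5, 6}. Their Goodput values: 1, 5, 3. Mean = 3.

3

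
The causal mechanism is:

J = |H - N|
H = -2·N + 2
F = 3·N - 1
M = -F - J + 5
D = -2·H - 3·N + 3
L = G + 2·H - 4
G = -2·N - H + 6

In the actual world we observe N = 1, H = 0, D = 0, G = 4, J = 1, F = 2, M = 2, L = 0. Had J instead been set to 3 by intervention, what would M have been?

0

Under do(J=3), the mechanism J = |H - N| is discarded; J is fixed at 3.
F = 3·N - 1  [with N=1]  = 2
M = -F - J + 5  [with F=2, J=3]  = 0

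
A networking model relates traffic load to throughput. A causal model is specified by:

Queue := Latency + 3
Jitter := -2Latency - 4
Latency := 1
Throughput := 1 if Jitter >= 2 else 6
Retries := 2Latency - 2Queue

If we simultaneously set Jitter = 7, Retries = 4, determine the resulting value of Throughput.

1

The joint intervention fixes Jitter = 7, Retries = 4, removing each variable's own equation.
Throughput = 1 if Jitter >= 2 else 6  [with Jitter=7]  = 1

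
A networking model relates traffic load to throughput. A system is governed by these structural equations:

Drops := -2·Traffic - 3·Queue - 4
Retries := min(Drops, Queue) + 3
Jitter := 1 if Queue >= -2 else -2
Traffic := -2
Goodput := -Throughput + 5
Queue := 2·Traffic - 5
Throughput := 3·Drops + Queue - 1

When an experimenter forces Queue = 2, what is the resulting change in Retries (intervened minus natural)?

3

Under do(Queue=2), the mechanism Queue := 2·Traffic - 5 is discarded; Queue is fixed at 2.
Drops = -2·Traffic - 3·Queue - 4  [with Traffic=-2, Queue=2]  = -6
Retries = min(Drops, Queue) + 3  [with Drops=-6, Queue=2]  = -3
Without intervention: Queue = 2·Traffic - 5  [with Traffic=-2]  = -9; Drops = -2·Traffic - 3·Queue - 4  [with Traffic=-2, Queue=-9]  = 27; Retries = min(Drops, Queue) + 3  [with Drops=27, Queue=-9]  = -6.
Change = -3 − (-6) = 3.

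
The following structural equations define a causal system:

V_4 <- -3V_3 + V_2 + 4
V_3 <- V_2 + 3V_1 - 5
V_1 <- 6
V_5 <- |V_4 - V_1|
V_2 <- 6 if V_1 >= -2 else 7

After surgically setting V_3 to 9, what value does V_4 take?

-17

The intervention breaks the incoming arrows to V_3: V_3 <- V_2 + 3V_1 - 5 no longer applies, and V_3 = 9.
V_2 = 6 if V_1 >= -2 else 7  [with V_1=6]  = 6
V_4 = -3V_3 + V_2 + 4  [with V_3=9, V_2=6]  = -17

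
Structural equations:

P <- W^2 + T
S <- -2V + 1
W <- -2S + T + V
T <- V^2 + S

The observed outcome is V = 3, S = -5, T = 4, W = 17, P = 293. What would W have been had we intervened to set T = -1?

12

The intervention breaks the incoming arrows to T: T <- V^2 + S no longer applies, and T = -1.
S = -2V + 1  [with V=3]  = -5
W = -2S + T + V  [with S=-5, T=-1, V=3]  = 12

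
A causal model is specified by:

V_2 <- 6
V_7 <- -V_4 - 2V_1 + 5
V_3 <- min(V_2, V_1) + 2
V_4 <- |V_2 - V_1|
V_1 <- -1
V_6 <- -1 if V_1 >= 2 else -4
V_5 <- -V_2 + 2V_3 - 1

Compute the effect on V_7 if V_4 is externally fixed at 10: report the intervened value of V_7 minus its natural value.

-3

The intervention breaks the incoming arrows to V_4: V_4 <- |V_2 - V_1| no longer applies, and V_4 = 10.
V_7 = -V_4 - 2V_1 + 5  [with V_4=10, V_1=-1]  = -3
Without intervention: V_4 = |V_2 - V_1|  [with V_2=6, V_1=-1]  = 7; V_7 = -V_4 - 2V_1 + 5  [with V_4=7, V_1=-1]  = 0.
Change = -3 − 0 = -3.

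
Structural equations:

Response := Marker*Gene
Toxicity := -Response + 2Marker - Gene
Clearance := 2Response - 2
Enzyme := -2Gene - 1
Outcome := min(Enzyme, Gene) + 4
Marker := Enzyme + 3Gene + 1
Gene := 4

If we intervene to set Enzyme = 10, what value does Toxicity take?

-50

do(Enzyme=10) replaces the equation Enzyme := -2Gene - 1 with the constant Enzyme = 10.
Marker = Enzyme + 3Gene + 1  [with Enzyme=10, Gene=4]  = 23
Response = Marker*Gene  [with Marker=23, Gene=4]  = 92
Toxicity = -Response + 2Marker - Gene  [with Response=92, Marker=23, Gene=4]  = -50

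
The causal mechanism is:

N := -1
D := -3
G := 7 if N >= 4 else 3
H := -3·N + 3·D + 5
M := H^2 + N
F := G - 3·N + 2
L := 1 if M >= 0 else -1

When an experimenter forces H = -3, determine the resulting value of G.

Under do(H=-3), the mechanism H := -3·N + 3·D + 5 is discarded; H is fixed at -3.
Since G is not a descendant of the intervened variable, it is unaffected.
G = 7 if N >= 4 else 3  [with N=-1]  = 3

3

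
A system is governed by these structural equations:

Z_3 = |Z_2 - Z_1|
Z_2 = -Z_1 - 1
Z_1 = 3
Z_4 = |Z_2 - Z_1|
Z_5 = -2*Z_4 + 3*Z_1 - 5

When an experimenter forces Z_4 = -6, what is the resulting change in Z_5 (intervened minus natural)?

26

Intervening sets Z_4 = -6 and removes its equation (Z_4 = |Z_2 - Z_1|).
Z_5 = -2*Z_4 + 3*Z_1 - 5  [with Z_4=-6, Z_1=3]  = 16
Without intervention: Z_2 = -Z_1 - 1  [with Z_1=3]  = -4; Z_4 = |Z_2 - Z_1|  [with Z_2=-4, Z_1=3]  = 7; Z_5 = -2*Z_4 + 3*Z_1 - 5  [with Z_4=7, Z_1=3]  = -10.
Change = 16 − (-10) = 26.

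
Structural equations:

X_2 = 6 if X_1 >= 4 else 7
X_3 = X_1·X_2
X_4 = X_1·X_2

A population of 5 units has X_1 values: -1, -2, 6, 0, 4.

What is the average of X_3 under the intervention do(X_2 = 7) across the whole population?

9.8

The intervention sets X_2=7 in all 5 units regardless of X_1. Recomputing X_3 per unit gives -7, -14, 42, 0, 28; average 9.8.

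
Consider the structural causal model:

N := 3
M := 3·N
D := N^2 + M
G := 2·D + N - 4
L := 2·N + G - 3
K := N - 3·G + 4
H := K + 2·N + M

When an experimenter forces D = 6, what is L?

14

do(D=6) replaces the equation D := N^2 + M with the constant D = 6.
G = 2·D + N - 4  [with D=6, N=3]  = 11
L = 2·N + G - 3  [with N=3, G=11]  = 14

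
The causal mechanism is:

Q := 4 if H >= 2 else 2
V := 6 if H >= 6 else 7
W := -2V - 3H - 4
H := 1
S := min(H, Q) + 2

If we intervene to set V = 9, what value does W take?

The intervention breaks the incoming arrows to V: V := 6 if H >= 6 else 7 no longer applies, and V = 9.
W = -2V - 3H - 4  [with V=9, H=1]  = -25

-25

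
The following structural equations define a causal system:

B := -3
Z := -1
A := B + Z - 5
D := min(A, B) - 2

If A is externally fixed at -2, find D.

The intervention breaks the incoming arrows to A: A := B + Z - 5 no longer applies, and A = -2.
D = min(A, B) - 2  [with A=-2, B=-3]  = -5

-5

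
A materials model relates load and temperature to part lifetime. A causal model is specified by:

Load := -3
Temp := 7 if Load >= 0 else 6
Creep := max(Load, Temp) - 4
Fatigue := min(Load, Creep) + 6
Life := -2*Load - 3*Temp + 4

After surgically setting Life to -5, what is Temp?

6

Under do(Life=-5), the mechanism Life := -2*Load - 3*Temp + 4 is discarded; Life is fixed at -5.
No directed path runs from Life to Temp, so Temp keeps its natural value.
Temp = 7 if Load >= 0 else 6  [with Load=-3]  = 6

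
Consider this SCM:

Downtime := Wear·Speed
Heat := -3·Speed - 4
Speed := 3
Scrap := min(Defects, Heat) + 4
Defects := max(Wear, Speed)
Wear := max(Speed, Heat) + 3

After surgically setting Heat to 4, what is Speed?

Under do(Heat=4), the mechanism Heat := -3·Speed - 4 is discarded; Heat is fixed at 4.
Speed is not downstream of the intervention, so its value is determined by the original equations.

3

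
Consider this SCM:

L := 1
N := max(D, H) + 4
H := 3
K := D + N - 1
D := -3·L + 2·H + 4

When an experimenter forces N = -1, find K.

Intervening sets N = -1 and removes its equation (N := max(D, H) + 4).
D = -3·L + 2·H + 4  [with L=1, H=3]  = 7
K = D + N - 1  [with D=7, N=-1]  = 5

5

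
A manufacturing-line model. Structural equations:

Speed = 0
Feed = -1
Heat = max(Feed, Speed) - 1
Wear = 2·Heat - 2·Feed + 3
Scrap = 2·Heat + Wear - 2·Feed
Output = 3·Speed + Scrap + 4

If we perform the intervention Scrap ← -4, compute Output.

The intervention breaks the incoming arrows to Scrap: Scrap = 2·Heat + Wear - 2·Feed no longer applies, and Scrap = -4.
Output = 3·Speed + Scrap + 4  [with Speed=0, Scrap=-4]  = 0

0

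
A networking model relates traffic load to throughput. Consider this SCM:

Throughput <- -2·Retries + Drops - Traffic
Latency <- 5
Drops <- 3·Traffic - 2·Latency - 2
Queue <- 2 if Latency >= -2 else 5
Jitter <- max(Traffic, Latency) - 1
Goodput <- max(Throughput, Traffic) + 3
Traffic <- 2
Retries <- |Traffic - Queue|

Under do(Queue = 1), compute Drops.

The intervention breaks the incoming arrows to Queue: Queue <- 2 if Latency >= -2 else 5 no longer applies, and Queue = 1.
Drops is not downstream of the intervention, so its value is determined by the original equations.
Drops = 3·Traffic - 2·Latency - 2  [with Traffic=2, Latency=5]  = -6

-6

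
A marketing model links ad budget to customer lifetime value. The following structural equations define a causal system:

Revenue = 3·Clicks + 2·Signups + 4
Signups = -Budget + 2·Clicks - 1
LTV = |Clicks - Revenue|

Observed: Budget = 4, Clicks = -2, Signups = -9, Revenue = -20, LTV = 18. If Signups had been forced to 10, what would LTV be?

do(Signups=10) replaces the equation Signups = -Budget + 2·Clicks - 1 with the constant Signups = 10.
Revenue = 3·Clicks + 2·Signups + 4  [with Clicks=-2, Signups=10]  = 18
LTV = |Clicks - Revenue|  [with Clicks=-2, Revenue=18]  = 20

20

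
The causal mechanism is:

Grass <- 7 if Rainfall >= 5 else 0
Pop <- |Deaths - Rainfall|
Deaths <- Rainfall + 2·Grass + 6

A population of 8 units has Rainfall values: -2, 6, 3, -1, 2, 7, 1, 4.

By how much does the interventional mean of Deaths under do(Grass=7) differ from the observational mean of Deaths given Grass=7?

-4

Every unit gets Grass=7 under the intervention. Deaths values become 18, 26, 23, 19, 22, 27, 21, 24; E[Deaths|do(Grass=7)] = 22.5.
Observing Grass=7 restricts to units where Grass's equation naturally yields 7: Rainfall ∈ {6, 7}. In that subpopulation Deaths = 26, 27, mean 26.5.
Difference = 22.5 − 26.5 = -4.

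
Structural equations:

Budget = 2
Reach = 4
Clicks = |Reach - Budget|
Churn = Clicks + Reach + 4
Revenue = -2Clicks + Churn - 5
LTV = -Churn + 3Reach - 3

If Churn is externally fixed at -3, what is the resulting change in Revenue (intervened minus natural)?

Intervening sets Churn = -3 and removes its equation (Churn = Clicks + Reach + 4).
Clicks = |Reach - Budget|  [with Reach=4, Budget=2]  = 2
Revenue = -2Clicks + Churn - 5  [with Clicks=2, Churn=-3]  = -12
Without intervention: Clicks = |Reach - Budget|  [with Reach=4, Budget=2]  = 2; Churn = Clicks + Reach + 4  [with Clicks=2, Reach=4]  = 10; Revenue = -2Clicks + Churn - 5  [with Clicks=2, Churn=10]  = 1.
Change = -12 − 1 = -13.

-13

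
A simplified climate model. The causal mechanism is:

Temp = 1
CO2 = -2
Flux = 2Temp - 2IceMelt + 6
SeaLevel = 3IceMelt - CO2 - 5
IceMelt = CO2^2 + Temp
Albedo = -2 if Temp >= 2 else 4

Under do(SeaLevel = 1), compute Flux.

-2

The intervention breaks the incoming arrows to SeaLevel: SeaLevel = 3IceMelt - CO2 - 5 no longer applies, and SeaLevel = 1.
Since Flux is not a descendant of the intervened variable, it is unaffected.
IceMelt = CO2^2 + Temp  [with CO2=-2, Temp=1]  = 5
Flux = 2Temp - 2IceMelt + 6  [with Temp=1, IceMelt=5]  = -2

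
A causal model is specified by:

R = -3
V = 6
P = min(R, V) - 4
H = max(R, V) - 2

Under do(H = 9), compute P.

The intervention breaks the incoming arrows to H: H = max(R, V) - 2 no longer applies, and H = 9.
P is not downstream of the intervention, so its value is determined by the original equations.
P = min(R, V) - 4  [with R=-3, V=6]  = -7

-7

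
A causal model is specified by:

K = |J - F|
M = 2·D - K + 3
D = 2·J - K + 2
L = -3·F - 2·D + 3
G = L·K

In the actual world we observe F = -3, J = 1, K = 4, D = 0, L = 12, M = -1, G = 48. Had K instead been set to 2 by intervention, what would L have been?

do(K=2) replaces the equation K = |J - F| with the constant K = 2.
D = 2·J - K + 2  [with J=1, K=2]  = 2
L = -3·F - 2·D + 3  [with F=-3, D=2]  = 8

8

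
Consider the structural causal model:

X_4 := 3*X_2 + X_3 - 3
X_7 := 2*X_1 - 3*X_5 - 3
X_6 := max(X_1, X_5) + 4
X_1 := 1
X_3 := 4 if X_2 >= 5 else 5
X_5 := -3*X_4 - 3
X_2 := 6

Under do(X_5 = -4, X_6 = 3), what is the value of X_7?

Under do(X_5 = -4, X_6 = 3), each intervened variable's structural equation is replaced by its fixed value.
X_7 = 2*X_1 - 3*X_5 - 3  [with X_1=1, X_5=-4]  = 11

11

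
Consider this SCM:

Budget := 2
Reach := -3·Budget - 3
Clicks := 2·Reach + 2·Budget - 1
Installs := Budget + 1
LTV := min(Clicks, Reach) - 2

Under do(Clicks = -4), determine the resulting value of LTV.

do(Clicks=-4) replaces the equation Clicks := 2·Reach + 2·Budget - 1 with the constant Clicks = -4.
Reach = -3·Budget - 3  [with Budget=2]  = -9
LTV = min(Clicks, Reach) - 2  [with Clicks=-4, Reach=-9]  = -11

-11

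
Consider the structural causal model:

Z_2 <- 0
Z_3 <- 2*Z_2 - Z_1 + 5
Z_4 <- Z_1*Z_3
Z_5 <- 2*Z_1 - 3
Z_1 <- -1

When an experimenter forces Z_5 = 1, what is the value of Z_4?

The intervention breaks the incoming arrows to Z_5: Z_5 <- 2*Z_1 - 3 no longer applies, and Z_5 = 1.
Since Z_4 is not a descendant of the intervened variable, it is unaffected.
Z_3 = 2*Z_2 - Z_1 + 5  [with Z_2=0, Z_1=-1]  = 6
Z_4 = Z_1*Z_3  [with Z_1=-1, Z_3=6]  = -6

-6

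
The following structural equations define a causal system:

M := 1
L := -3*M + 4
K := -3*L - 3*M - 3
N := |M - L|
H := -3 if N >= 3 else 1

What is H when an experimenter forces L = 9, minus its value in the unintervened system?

-4

do(L=9) replaces the equation L := -3*M + 4 with the constant L = 9.
N = |M - L|  [with M=1, L=9]  = 8
H = -3 if N >= 3 else 1  [with N=8]  = -3
Without intervention: L = -3*M + 4  [with M=1]  = 1; N = |M - L|  [with M=1, L=1]  = 0; H = -3 if N >= 3 else 1  [with N=0]  = 1.
Change = -3 − 1 = -4.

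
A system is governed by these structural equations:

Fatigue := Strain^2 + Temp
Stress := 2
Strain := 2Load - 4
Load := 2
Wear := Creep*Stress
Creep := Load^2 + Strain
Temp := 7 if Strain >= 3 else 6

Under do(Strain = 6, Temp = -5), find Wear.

20

Setting Strain = 6, Temp = -5 by intervention discards those variables' equations.
Creep = Load^2 + Strain  [with Load=2, Strain=6]  = 10
Wear = Creep*Stress  [with Creep=10, Stress=2]  = 20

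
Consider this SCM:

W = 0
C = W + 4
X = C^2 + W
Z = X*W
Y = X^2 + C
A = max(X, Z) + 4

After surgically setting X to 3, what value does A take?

The intervention breaks the incoming arrows to X: X = C^2 + W no longer applies, and X = 3.
Z = X*W  [with X=3, W=0]  = 0
A = max(X, Z) + 4  [with X=3, Z=0]  = 7

7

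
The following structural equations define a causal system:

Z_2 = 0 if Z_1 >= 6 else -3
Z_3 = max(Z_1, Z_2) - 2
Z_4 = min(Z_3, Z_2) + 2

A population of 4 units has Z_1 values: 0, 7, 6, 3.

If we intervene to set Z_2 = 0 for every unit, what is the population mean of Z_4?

Every unit gets Z_2=0 under the intervention. Z_4 values become 0, 2, 2, 2; E[Z_4|do(Z_2=0)] = 1.5.

1.5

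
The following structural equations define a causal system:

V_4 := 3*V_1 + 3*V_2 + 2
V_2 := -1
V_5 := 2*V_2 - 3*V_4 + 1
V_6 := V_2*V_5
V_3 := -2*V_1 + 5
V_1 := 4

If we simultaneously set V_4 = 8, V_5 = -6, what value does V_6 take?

The joint intervention fixes V_4 = 8, V_5 = -6, removing each variable's own equation.
V_6 = V_2*V_5  [with V_2=-1, V_5=-6]  = 6

6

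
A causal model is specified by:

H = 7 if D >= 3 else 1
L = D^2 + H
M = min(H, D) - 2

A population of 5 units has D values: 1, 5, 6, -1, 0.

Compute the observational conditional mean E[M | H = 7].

E[M|H=7] averages over only the 2 units with H=7 (D = 5, 6): M = 3, 4, mean 3.5.

3.5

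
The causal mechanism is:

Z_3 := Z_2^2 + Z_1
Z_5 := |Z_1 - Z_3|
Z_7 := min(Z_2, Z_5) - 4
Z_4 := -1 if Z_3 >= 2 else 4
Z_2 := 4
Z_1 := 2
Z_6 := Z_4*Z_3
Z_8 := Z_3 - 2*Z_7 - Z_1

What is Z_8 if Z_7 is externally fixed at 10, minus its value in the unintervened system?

do(Z_7=10) replaces the equation Z_7 := min(Z_2, Z_5) - 4 with the constant Z_7 = 10.
Z_3 = Z_2^2 + Z_1  [with Z_2=4, Z_1=2]  = 18
Z_8 = Z_3 - 2*Z_7 - Z_1  [with Z_3=18, Z_7=10, Z_1=2]  = -4
Without intervention: Z_3 = Z_2^2 + Z_1  [with Z_2=4, Z_1=2]  = 18; Z_5 = |Z_1 - Z_3|  [with Z_1=2, Z_3=18]  = 16; Z_7 = min(Z_2, Z_5) - 4  [with Z_2=4, Z_5=16]  = 0; Z_8 = Z_3 - 2*Z_7 - Z_1  [with Z_3=18, Z_7=0, Z_1=2]  = 16.
Change = -4 − 16 = -20.

-20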